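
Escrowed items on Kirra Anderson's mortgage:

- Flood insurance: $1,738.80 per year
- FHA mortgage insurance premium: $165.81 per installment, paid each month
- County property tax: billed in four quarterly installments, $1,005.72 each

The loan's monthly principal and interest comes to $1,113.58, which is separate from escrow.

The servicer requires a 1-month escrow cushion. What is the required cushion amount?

Flood insurance — $1,738.80/yr
FHA mortgage insurance premium — $165.81 × 12 = $1,989.72/yr
County property tax — $1,005.72 × 4 = $4,022.88/yr
Yearly total = $1,738.80 + $1,989.72 + $4,022.88 = $7,751.40
Monthly = $7,751.40 / 12 = $645.95
Cushion = 1 × $645.95 = $645.95

$645.95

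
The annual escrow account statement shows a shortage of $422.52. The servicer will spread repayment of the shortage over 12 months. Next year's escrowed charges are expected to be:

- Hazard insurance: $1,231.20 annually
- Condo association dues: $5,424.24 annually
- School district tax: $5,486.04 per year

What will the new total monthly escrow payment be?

$1,047.00

Hazard insurance — $1,231.20 annually
Condo association dues — $5,424.24 annually
School district tax — $5,486.04 annually
Total annual escrow = $1,231.20 + $5,424.24 + $5,486.04 = $12,141.48
Monthly escrow = $12,141.48 / 12 = $1,011.79
Monthly shortage recovery: $422.52 / 12 = $35.21
Adjusted monthly = $1,011.79 + $35.21 = $1,047.00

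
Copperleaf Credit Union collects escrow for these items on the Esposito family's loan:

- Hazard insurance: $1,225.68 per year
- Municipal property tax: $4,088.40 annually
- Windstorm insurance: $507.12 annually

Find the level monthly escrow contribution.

$485.10

Hazard insurance = $1,225.68
Municipal property tax = $4,088.40
Windstorm insurance = $507.12
Yearly total = $5,821.20
Monthly escrow = $5,821.20 ÷ 12 = $485.10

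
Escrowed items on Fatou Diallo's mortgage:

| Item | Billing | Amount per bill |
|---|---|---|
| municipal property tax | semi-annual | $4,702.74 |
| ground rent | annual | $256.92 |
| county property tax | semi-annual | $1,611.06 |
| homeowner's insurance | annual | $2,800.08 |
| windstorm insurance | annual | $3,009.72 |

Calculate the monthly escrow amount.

$1,557.86

Municipal property tax = $4,702.74 × 2 = $9,405.48/yr
Ground rent = $256.92/yr
County property tax = $1,611.06 × 2 = $3,222.12/yr
Homeowner's insurance = $2,800.08/yr
Windstorm insurance = $3,009.72/yr
Total per year = $9,405.48 + $256.92 + $3,222.12 + $2,800.08 + $3,009.72 = $18,694.32
Base monthly escrow = $18,694.32 ÷ 12 = $1,557.86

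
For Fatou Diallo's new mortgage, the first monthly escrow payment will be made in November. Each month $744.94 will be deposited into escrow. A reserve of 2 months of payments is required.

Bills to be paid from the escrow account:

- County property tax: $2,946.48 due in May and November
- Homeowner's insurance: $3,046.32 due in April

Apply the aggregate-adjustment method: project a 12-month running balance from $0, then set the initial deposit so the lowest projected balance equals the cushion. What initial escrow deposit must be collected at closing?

Cushion = 2 × $744.94 = $1,489.88
Trial balance (start $0, +$744.94 each month, − disbursements):
  Nov: +$744.94 − $2,946.48 → -$2,201.54
  Dec: +$744.94 → -$1,456.60
  Jan: +$744.94 → -$711.66
  Feb: +$744.94 → $33.28
  Mar: +$744.94 → $778.22
  Apr: +$744.94 − $3,046.32 → -$1,523.16
  May: +$744.94 − $2,946.48 → -$3,724.70
  Jun: +$744.94 → -$2,979.76
  Jul: +$744.94 → -$2,234.82
  Aug: +$744.94 → -$1,489.88
  Sep: +$744.94 → -$744.94
  Oct: +$744.94 → $0.00
Lowest trial balance = -$3,724.70 (May)
Initial deposit = cushion − low point = $1,489.88 − (-$3,724.70) = $5,214.58

$5,214.58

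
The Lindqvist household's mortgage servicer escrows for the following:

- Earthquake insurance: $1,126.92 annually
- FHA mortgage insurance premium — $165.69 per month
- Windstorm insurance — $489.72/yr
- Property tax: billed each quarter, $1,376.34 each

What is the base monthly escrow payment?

$759.19

Earthquake insurance — $1,126.92 annually
FHA mortgage insurance premium — $165.69 × 12 = $1,988.28 annually
Windstorm insurance — $489.72 annually
Property tax — $1,376.34 × 4 = $5,505.36 annually
Yearly total = $1,126.92 + $1,988.28 + $489.72 + $5,505.36 = $9,110.28
Monthly = $9,110.28 ÷ 12 = $759.19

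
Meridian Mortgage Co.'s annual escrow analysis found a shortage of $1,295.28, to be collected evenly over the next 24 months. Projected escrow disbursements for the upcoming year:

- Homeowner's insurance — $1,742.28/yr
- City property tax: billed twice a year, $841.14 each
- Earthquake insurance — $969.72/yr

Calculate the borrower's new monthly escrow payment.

$420.16

Homeowner's insurance: $1,742.28/yr
City property tax: $841.14 × 2 = $1,682.28/yr
Earthquake insurance: $969.72/yr
Yearly total = $1,742.28 + $1,682.28 + $969.72 = $4,394.28
Per month = $4,394.28 ÷ 12 = $366.19
Monthly shortage recovery: $1,295.28 / 24 = $53.97
Adjusted monthly = $366.19 + $53.97 = $420.16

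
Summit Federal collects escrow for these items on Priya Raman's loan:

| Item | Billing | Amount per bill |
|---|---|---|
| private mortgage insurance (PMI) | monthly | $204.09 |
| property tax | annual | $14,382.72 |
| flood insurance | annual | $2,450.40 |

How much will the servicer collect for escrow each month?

$1,606.85

Private mortgage insurance (PMI) — $204.09 × 12 = $2,449.08 per year
Property tax — $14,382.72 per year
Flood insurance — $2,450.40 per year
Annual escrow total = $19,282.20
Monthly escrow = $19,282.20 / 12 = $1,606.85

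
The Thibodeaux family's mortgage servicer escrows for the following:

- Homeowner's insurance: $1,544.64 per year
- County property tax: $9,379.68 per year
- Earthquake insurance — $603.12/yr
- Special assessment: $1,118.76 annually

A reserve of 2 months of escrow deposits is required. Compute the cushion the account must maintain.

$2,107.70

Homeowner's insurance = $1,544.64/yr
County property tax = $9,379.68/yr
Earthquake insurance = $603.12/yr
Special assessment = $1,118.76/yr
Total per year = $1,544.64 + $9,379.68 + $603.12 + $1,118.76 = $12,646.20
Monthly escrow = $12,646.20 ÷ 12 = $1,053.85
Reserve = 2 × $1,053.85 = $2,107.70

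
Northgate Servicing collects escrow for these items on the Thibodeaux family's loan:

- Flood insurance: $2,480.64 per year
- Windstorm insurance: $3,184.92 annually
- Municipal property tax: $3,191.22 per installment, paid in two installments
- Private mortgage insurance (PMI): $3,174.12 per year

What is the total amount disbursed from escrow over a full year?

$15,222.12

Flood insurance: $2,480.64/yr
Windstorm insurance: $3,184.92/yr
Municipal property tax: $3,191.22 × 2 = $6,382.44/yr
Private mortgage insurance (PMI): $3,174.12/yr
Total annual escrow = $15,222.12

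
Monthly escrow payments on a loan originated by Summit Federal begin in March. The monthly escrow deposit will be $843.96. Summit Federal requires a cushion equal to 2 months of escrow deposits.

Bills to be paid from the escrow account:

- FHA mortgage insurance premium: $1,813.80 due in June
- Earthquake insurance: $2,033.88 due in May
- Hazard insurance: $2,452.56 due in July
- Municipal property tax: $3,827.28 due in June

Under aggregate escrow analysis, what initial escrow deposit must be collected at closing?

$7,595.64

Cushion = 2 × $843.96 = $1,687.92
Trial balance (start $0, +$843.96 each month, − disbursements):
  Mar: +$843.96 → $843.96
  Apr: +$843.96 → $1,687.92
  May: +$843.96 − $2,033.88 → $498.00
  Jun: +$843.96 − $5,641.08 → -$4,299.12
  Jul: +$843.96 − $2,452.56 → -$5,907.72
  Aug: +$843.96 → -$5,063.76
  Sep: +$843.96 → -$4,219.80
  Oct: +$843.96 → -$3,375.84
  Nov: +$843.96 → -$2,531.88
  Dec: +$843.96 → -$1,687.92
  Jan: +$843.96 → -$843.96
  Feb: +$843.96 → $0.00
Lowest trial balance = -$5,907.72 (Jul)
Initial deposit = cushion − low point = $1,687.92 − (-$5,907.72) = $7,595.64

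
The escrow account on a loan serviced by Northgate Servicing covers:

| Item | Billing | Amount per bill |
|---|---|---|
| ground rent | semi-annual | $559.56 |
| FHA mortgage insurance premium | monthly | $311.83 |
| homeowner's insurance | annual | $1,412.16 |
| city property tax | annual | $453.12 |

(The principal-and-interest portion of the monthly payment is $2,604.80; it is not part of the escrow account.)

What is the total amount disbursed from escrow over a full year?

Ground rent = $559.56 × 2 = $1,119.12 annually
FHA mortgage insurance premium = $311.83 × 12 = $3,741.96 annually
Homeowner's insurance = $1,412.16 annually
City property tax = $453.12 annually
Total annual escrow = $6,726.36

$6,726.36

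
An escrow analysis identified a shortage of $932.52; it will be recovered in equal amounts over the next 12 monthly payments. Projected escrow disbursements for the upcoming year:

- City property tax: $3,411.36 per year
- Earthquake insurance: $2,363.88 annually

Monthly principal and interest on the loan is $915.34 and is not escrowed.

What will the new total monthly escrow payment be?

$558.98

City property tax = $3,411.36
Earthquake insurance = $2,363.88
Total per year = $3,411.36 + $2,363.88 = $5,775.24
Base monthly escrow = $5,775.24 / 12 = $481.27
Monthly shortage recovery: $932.52 / 12 = $77.71
New monthly escrow = $481.27 + $77.71 = $558.98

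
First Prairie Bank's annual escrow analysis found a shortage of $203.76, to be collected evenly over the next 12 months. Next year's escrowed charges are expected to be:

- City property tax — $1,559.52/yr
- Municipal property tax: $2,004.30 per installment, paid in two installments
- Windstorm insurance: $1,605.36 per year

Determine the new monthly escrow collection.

$614.77

City property tax = $1,559.52
Municipal property tax = $2,004.30 × 2 = $4,008.60
Windstorm insurance = $1,605.36
Total per year = $1,559.52 + $4,008.60 + $1,605.36 = $7,173.48
Monthly = $7,173.48 / 12 = $597.79
Monthly shortage recovery: $203.76 / 12 = $16.98
Adjusted monthly = $597.79 + $16.98 = $614.77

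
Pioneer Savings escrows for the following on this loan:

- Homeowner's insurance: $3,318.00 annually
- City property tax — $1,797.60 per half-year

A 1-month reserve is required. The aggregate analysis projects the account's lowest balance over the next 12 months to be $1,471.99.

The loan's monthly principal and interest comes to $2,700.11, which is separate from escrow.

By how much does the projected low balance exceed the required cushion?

$895.89

Homeowner's insurance — $3,318.00/yr
City property tax — $1,797.60 × 2 = $3,595.20/yr
Annual escrow total = $3,318.00 + $3,595.20 = $6,913.20
Base monthly escrow = $6,913.20 / 12 = $576.10
Required cushion = 1 × $576.10 = $576.10
Excess over cushion: $1,471.99 − $576.10 = $895.89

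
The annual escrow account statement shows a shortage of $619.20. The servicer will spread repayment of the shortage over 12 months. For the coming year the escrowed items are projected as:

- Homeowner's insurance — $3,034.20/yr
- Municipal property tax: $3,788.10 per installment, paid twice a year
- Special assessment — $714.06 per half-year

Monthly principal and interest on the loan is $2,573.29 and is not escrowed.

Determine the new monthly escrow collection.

$1,054.81

Homeowner's insurance = $3,034.20/yr
Municipal property tax = $3,788.10 × 2 = $7,576.20/yr
Special assessment = $714.06 × 2 = $1,428.12/yr
Yearly total = $12,038.52
Monthly escrow = $12,038.52 ÷ 12 = $1,003.21
Monthly shortage recovery: $619.20 / 12 = $51.60
Adjusted monthly = $1,003.21 + $51.60 = $1,054.81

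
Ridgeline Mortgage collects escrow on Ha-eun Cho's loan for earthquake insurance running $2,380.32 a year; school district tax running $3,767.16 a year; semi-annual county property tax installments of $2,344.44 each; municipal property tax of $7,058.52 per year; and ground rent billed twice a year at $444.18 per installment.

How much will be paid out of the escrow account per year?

$18,783.24

Earthquake insurance — $2,380.32/yr
School district tax — $3,767.16/yr
County property tax — $2,344.44 × 2 = $4,688.88/yr
Municipal property tax — $7,058.52/yr
Ground rent — $444.18 × 2 = $888.36/yr
Combined annual = $18,783.24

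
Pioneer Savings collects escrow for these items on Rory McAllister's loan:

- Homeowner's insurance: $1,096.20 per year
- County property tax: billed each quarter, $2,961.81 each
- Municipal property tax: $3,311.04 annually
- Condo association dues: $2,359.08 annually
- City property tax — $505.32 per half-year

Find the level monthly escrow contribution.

Homeowner's insurance — $1,096.20/yr
County property tax — $2,961.81 × 4 = $11,847.24/yr
Municipal property tax — $3,311.04/yr
Condo association dues — $2,359.08/yr
City property tax — $505.32 × 2 = $1,010.64/yr
Yearly total = $19,624.20
Base monthly escrow = $19,624.20 ÷ 12 = $1,635.35

$1,635.35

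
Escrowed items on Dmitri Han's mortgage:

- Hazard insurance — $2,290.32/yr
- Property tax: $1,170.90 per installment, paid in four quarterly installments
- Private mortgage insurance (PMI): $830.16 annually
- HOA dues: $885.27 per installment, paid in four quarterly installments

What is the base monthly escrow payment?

Hazard insurance = $2,290.32 annually
Property tax = $1,170.90 × 4 = $4,683.60 annually
Private mortgage insurance (PMI) = $830.16 annually
HOA dues = $885.27 × 4 = $3,541.08 annually
Total annual escrow = $11,345.16
Monthly = $11,345.16 / 12 = $945.43

$945.43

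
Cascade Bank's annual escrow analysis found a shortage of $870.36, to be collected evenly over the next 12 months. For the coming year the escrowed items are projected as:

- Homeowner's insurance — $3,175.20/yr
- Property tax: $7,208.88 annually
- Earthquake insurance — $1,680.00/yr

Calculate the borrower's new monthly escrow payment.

$1,077.87

Homeowner's insurance = $3,175.20 per year
Property tax = $7,208.88 per year
Earthquake insurance = $1,680.00 per year
Combined annual = $3,175.20 + $7,208.88 + $1,680.00 = $12,064.08
Monthly escrow = $12,064.08 ÷ 12 = $1,005.34
Monthly shortage recovery: $870.36 / 12 = $72.53
Adjusted monthly = $1,005.34 + $72.53 = $1,077.87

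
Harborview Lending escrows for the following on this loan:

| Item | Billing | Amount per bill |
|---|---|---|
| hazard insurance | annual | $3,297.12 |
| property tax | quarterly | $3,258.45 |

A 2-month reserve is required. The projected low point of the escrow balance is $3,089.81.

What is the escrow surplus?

$367.99

Hazard insurance: $3,297.12 per year
Property tax: $3,258.45 × 4 = $13,033.80 per year
Annual escrow total = $16,330.92
Monthly = $16,330.92 ÷ 12 = $1,360.91
Required cushion = 2 × $1,360.91 = $2,721.82
Excess over cushion: $3,089.81 − $2,721.82 = $367.99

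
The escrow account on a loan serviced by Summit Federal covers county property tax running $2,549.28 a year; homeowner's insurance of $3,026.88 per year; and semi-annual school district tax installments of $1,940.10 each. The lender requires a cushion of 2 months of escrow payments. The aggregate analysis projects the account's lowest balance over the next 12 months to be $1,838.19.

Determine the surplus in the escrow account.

County property tax: $2,549.28
Homeowner's insurance: $3,026.88
School district tax: $1,940.10 × 2 = $3,880.20
Annual escrow total = $2,549.28 + $3,026.88 + $3,880.20 = $9,456.36
Base monthly escrow = $9,456.36 / 12 = $788.03
Cushion = 2 × $788.03 = $1,576.06
Excess over cushion: $1,838.19 − $1,576.06 = $262.13

$262.13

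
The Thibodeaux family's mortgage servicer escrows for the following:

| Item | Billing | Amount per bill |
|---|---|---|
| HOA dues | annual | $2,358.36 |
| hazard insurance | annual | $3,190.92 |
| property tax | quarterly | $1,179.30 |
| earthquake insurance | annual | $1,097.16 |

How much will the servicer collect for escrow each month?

$946.97

HOA dues = $2,358.36 per year
Hazard insurance = $3,190.92 per year
Property tax = $1,179.30 × 4 = $4,717.20 per year
Earthquake insurance = $1,097.16 per year
Total annual escrow = $11,363.64
Monthly escrow = $11,363.64 ÷ 12 = $946.97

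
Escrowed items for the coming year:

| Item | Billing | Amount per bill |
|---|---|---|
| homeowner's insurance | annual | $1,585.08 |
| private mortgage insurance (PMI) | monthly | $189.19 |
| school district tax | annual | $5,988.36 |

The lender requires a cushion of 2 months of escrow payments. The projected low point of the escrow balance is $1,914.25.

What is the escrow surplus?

$273.63

Homeowner's insurance = $1,585.08 per year
Private mortgage insurance (PMI) = $189.19 × 12 = $2,270.28 per year
School district tax = $5,988.36 per year
Total per year = $9,843.72
Monthly = $9,843.72 / 12 = $820.31
Required reserve = 2 × $820.31 = $1,640.62
Surplus = $1,914.25 − $1,640.62 = $273.63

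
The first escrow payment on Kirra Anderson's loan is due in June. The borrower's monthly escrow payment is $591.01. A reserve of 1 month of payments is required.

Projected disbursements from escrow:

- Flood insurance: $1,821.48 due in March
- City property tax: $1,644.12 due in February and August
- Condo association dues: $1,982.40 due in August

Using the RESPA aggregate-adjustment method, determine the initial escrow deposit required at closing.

$2,444.50

Cushion = 1 × $591.01 = $591.01
Trial balance (start $0, +$591.01 each month, − disbursements):
  Jun: +$591.01 → $591.01
  Jul: +$591.01 → $1,182.02
  Aug: +$591.01 − $3,626.52 → -$1,853.49
  Sep: +$591.01 → -$1,262.48
  Oct: +$591.01 → -$671.47
  Nov: +$591.01 → -$80.46
  Dec: +$591.01 → $510.55
  Jan: +$591.01 → $1,101.56
  Feb: +$591.01 − $1,644.12 → $48.45
  Mar: +$591.01 − $1,821.48 → -$1,182.02
  Apr: +$591.01 → -$591.01
  May: +$591.01 → $0.00
Lowest trial balance = -$1,853.49 (Aug)
Initial deposit = cushion − low point = $591.01 − (-$1,853.49) = $2,444.50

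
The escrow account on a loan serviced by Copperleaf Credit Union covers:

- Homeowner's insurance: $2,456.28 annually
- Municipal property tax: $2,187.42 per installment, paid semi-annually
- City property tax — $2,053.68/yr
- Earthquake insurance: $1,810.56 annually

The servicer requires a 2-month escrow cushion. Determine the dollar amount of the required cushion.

$1,782.56

Homeowner's insurance = $2,456.28 per year
Municipal property tax = $2,187.42 × 2 = $4,374.84 per year
City property tax = $2,053.68 per year
Earthquake insurance = $1,810.56 per year
Total annual escrow = $2,456.28 + $4,374.84 + $2,053.68 + $1,810.56 = $10,695.36
Base monthly escrow = $10,695.36 / 12 = $891.28
Required cushion = 2 × $891.28 = $1,782.56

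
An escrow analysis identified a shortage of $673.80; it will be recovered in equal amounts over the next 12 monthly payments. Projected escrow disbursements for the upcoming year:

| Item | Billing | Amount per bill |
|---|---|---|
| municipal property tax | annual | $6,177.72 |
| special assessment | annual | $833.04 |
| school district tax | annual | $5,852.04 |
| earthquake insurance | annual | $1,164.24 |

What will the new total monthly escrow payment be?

Municipal property tax = $6,177.72 per year
Special assessment = $833.04 per year
School district tax = $5,852.04 per year
Earthquake insurance = $1,164.24 per year
Annual escrow total = $14,027.04
Monthly escrow = $14,027.04 ÷ 12 = $1,168.92
Monthly shortage recovery: $673.80 ÷ 12 = $56.15
Adjusted monthly = $1,168.92 + $56.15 = $1,225.07

$1,225.07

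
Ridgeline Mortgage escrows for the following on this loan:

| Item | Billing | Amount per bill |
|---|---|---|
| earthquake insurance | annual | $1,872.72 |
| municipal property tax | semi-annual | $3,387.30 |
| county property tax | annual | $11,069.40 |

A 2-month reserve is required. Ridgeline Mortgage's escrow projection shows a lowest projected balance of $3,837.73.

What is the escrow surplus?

Earthquake insurance — $1,872.72 per year
Municipal property tax — $3,387.30 × 2 = $6,774.60 per year
County property tax — $11,069.40 per year
Total per year = $1,872.72 + $6,774.60 + $11,069.40 = $19,716.72
Monthly escrow = $19,716.72 ÷ 12 = $1,643.06
Cushion = 2 × $1,643.06 = $3,286.12
Surplus = $3,837.73 − $3,286.12 = $551.61

$551.61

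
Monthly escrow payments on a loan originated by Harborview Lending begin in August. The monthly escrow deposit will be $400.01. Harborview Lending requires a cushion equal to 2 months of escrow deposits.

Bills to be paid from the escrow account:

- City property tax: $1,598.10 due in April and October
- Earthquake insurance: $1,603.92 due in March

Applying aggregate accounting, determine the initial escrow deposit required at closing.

Cushion = 2 × $400.01 = $800.02
Trial balance (start $0, +$400.01 each month, − disbursements):
  Aug: +$400.01 → $400.01
  Sep: +$400.01 → $800.02
  Oct: +$400.01 − $1,598.10 → -$398.07
  Nov: +$400.01 → $1.94
  Dec: +$400.01 → $401.95
  Jan: +$400.01 → $801.96
  Feb: +$400.01 → $1,201.97
  Mar: +$400.01 − $1,603.92 → -$1.94
  Apr: +$400.01 − $1,598.10 → -$1,200.03
  May: +$400.01 → -$800.02
  Jun: +$400.01 → -$400.01
  Jul: +$400.01 → $0.00
Lowest trial balance = -$1,200.03 (Apr)
Initial deposit = cushion − low point = $800.02 − (-$1,200.03) = $2,000.05

$2,000.05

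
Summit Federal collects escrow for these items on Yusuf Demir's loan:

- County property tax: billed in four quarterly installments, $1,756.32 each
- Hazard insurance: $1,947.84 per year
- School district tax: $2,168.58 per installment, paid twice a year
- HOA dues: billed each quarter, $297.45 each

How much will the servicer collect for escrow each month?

County property tax: $1,756.32 × 4 = $7,025.28 per year
Hazard insurance: $1,947.84 per year
School district tax: $2,168.58 × 2 = $4,337.16 per year
HOA dues: $297.45 × 4 = $1,189.80 per year
Annual escrow total = $7,025.28 + $1,947.84 + $4,337.16 + $1,189.80 = $14,500.08
Monthly = $14,500.08 ÷ 12 = $1,208.34

$1,208.34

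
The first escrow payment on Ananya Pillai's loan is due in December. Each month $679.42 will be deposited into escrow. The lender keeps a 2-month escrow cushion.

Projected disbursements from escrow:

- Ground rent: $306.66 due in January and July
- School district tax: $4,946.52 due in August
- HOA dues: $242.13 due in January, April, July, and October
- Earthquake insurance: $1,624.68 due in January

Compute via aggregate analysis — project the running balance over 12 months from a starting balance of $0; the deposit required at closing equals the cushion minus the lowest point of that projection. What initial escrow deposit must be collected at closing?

$3,154.97

Cushion = 2 × $679.42 = $1,358.84
Trial balance (start $0, +$679.42 each month, − disbursements):
  Dec: +$679.42 → $679.42
  Jan: +$679.42 − $2,173.47 → -$814.63
  Feb: +$679.42 → -$135.21
  Mar: +$679.42 → $544.21
  Apr: +$679.42 − $242.13 → $981.50
  May: +$679.42 → $1,660.92
  Jun: +$679.42 → $2,340.34
  Jul: +$679.42 − $548.79 → $2,470.97
  Aug: +$679.42 − $4,946.52 → -$1,796.13
  Sep: +$679.42 → -$1,116.71
  Oct: +$679.42 − $242.13 → -$679.42
  Nov: +$679.42 → $0.00
Lowest trial balance = -$1,796.13 (Aug)
Initial deposit = cushion − low point = $1,358.84 − (-$1,796.13) = $3,154.97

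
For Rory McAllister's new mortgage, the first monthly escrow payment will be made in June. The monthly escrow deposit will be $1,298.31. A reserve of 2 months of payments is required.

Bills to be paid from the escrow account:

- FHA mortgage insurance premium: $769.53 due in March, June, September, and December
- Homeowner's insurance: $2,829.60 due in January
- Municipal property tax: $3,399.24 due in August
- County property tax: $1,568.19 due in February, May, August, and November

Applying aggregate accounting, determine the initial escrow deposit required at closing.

Cushion = 2 × $1,298.31 = $2,596.62
Trial balance (start $0, +$1,298.31 each month, − disbursements):
  Jun: +$1,298.31 − $769.53 → $528.78
  Jul: +$1,298.31 → $1,827.09
  Aug: +$1,298.31 − $4,967.43 → -$1,842.03
  Sep: +$1,298.31 − $769.53 → -$1,313.25
  Oct: +$1,298.31 → -$14.94
  Nov: +$1,298.31 − $1,568.19 → -$284.82
  Dec: +$1,298.31 − $769.53 → $243.96
  Jan: +$1,298.31 − $2,829.60 → -$1,287.33
  Feb: +$1,298.31 − $1,568.19 → -$1,557.21
  Mar: +$1,298.31 − $769.53 → -$1,028.43
  Apr: +$1,298.31 → $269.88
  May: +$1,298.31 − $1,568.19 → $0.00
Lowest trial balance = -$1,842.03 (Aug)
Initial deposit = cushion − low point = $2,596.62 − (-$1,842.03) = $4,438.65

$4,438.65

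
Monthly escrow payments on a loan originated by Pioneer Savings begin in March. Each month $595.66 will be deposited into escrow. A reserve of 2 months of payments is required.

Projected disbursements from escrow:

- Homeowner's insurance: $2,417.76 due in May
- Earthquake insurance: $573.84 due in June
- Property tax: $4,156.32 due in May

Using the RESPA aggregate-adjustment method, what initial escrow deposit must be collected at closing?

$5,978.42

Cushion = 2 × $595.66 = $1,191.32
Trial balance (start $0, +$595.66 each month, − disbursements):
  Mar: +$595.66 → $595.66
  Apr: +$595.66 → $1,191.32
  May: +$595.66 − $6,574.08 → -$4,787.10
  Jun: +$595.66 − $573.84 → -$4,765.28
  Jul: +$595.66 → -$4,169.62
  Aug: +$595.66 → -$3,573.96
  Sep: +$595.66 → -$2,978.30
  Oct: +$595.66 → -$2,382.64
  Nov: +$595.66 → -$1,786.98
  Dec: +$595.66 → -$1,191.32
  Jan: +$595.66 → -$595.66
  Feb: +$595.66 → $0.00
Lowest trial balance = -$4,787.10 (May)
Initial deposit = cushion − low point = $1,191.32 − (-$4,787.10) = $5,978.42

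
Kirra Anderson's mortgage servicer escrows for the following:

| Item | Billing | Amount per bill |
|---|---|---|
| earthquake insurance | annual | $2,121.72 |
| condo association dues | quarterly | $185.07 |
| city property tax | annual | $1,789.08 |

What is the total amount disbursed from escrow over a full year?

$4,651.08

Earthquake insurance: $2,121.72 annually
Condo association dues: $185.07 × 4 = $740.28 annually
City property tax: $1,789.08 annually
Annual escrow total = $2,121.72 + $740.28 + $1,789.08 = $4,651.08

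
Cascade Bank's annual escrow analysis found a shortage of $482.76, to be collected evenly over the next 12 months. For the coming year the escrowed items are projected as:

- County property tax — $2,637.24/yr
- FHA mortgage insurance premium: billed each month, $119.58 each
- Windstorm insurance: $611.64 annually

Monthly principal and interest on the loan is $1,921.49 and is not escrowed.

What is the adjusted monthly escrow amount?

County property tax = $2,637.24 annually
FHA mortgage insurance premium = $119.58 × 12 = $1,434.96 annually
Windstorm insurance = $611.64 annually
Annual escrow total = $4,683.84
Per month = $4,683.84 / 12 = $390.32
Monthly shortage recovery: $482.76 / 12 = $40.23
New monthly escrow = $390.32 + $40.23 = $430.55

$430.55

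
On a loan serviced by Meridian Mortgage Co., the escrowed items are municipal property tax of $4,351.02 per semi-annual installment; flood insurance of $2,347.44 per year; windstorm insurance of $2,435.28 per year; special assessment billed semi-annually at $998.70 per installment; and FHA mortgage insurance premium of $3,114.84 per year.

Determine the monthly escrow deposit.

$1,549.75

Municipal property tax: $4,351.02 × 2 = $8,702.04/yr
Flood insurance: $2,347.44/yr
Windstorm insurance: $2,435.28/yr
Special assessment: $998.70 × 2 = $1,997.40/yr
FHA mortgage insurance premium: $3,114.84/yr
Combined annual = $18,597.00
Per month = $18,597.00 ÷ 12 = $1,549.75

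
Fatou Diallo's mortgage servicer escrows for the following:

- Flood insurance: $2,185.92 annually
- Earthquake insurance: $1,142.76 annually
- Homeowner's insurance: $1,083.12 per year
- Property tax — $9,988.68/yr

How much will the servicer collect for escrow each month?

Flood insurance = $2,185.92 per year
Earthquake insurance = $1,142.76 per year
Homeowner's insurance = $1,083.12 per year
Property tax = $9,988.68 per year
Annual escrow total = $14,400.48
Monthly escrow = $14,400.48 / 12 = $1,200.04

$1,200.04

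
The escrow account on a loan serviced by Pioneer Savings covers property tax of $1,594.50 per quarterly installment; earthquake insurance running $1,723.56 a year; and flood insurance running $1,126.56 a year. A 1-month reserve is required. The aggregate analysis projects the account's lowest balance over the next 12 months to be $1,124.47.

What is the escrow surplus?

Property tax — $1,594.50 × 4 = $6,378.00/yr
Earthquake insurance — $1,723.56/yr
Flood insurance — $1,126.56/yr
Total per year = $9,228.12
Per month = $9,228.12 / 12 = $769.01
Cushion = 1 × $769.01 = $769.01
Excess over cushion: $1,124.47 − $769.01 = $355.46

$355.46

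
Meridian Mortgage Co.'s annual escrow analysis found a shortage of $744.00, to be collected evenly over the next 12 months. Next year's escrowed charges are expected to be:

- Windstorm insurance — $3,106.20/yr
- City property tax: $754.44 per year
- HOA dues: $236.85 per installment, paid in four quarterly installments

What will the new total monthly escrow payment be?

Windstorm insurance — $3,106.20 per year
City property tax — $754.44 per year
HOA dues — $236.85 × 4 = $947.40 per year
Total annual escrow = $3,106.20 + $754.44 + $947.40 = $4,808.04
Monthly escrow = $4,808.04 ÷ 12 = $400.67
Shortage spread = $744.00 / 12 = $62.00/mo
New monthly escrow = $400.67 + $62.00 = $462.67

$462.67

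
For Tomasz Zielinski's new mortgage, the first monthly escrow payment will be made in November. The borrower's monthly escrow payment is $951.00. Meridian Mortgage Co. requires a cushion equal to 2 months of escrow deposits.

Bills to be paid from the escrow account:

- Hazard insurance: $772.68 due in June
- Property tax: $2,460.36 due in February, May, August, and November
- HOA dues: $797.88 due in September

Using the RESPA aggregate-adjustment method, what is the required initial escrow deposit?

Cushion = 2 × $951.00 = $1,902.00
Trial balance (start $0, +$951.00 each month, − disbursements):
  Nov: +$951.00 − $2,460.36 → -$1,509.36
  Dec: +$951.00 → -$558.36
  Jan: +$951.00 → $392.64
  Feb: +$951.00 − $2,460.36 → -$1,116.72
  Mar: +$951.00 → -$165.72
  Apr: +$951.00 → $785.28
  May: +$951.00 − $2,460.36 → -$724.08
  Jun: +$951.00 − $772.68 → -$545.76
  Jul: +$951.00 → $405.24
  Aug: +$951.00 − $2,460.36 → -$1,104.12
  Sep: +$951.00 − $797.88 → -$951.00
  Oct: +$951.00 → $0.00
Lowest trial balance = -$1,509.36 (Nov)
Initial deposit = cushion − low point = $1,902.00 − (-$1,509.36) = $3,411.36

$3,411.36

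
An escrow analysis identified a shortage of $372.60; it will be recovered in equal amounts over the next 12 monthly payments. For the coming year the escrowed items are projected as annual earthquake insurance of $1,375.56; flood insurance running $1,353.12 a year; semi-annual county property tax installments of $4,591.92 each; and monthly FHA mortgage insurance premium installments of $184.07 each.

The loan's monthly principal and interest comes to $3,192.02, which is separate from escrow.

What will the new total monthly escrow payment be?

$1,207.83

Earthquake insurance: $1,375.56 annually
Flood insurance: $1,353.12 annually
County property tax: $4,591.92 × 2 = $9,183.84 annually
FHA mortgage insurance premium: $184.07 × 12 = $2,208.84 annually
Total annual escrow = $14,121.36
Monthly escrow = $14,121.36 / 12 = $1,176.78
Shortage per month = $372.60 ÷ 12 = $31.05
New monthly escrow = $1,176.78 + $31.05 = $1,207.83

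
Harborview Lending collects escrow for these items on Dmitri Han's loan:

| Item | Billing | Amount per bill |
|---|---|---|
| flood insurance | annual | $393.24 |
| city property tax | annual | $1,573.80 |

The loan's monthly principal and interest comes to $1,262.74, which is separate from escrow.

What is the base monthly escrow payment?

$163.92

Flood insurance = $393.24 per year
City property tax = $1,573.80 per year
Combined annual = $1,967.04
Per month = $1,967.04 / 12 = $163.92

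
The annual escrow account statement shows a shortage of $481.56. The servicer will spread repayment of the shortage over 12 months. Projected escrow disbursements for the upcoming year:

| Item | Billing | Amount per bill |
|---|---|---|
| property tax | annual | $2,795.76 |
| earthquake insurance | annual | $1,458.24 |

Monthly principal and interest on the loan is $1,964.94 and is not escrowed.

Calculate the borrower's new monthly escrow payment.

$394.63

Property tax — $2,795.76 per year
Earthquake insurance — $1,458.24 per year
Combined annual = $2,795.76 + $1,458.24 = $4,254.00
Monthly escrow = $4,254.00 / 12 = $354.50
Monthly shortage recovery: $481.56 / 12 = $40.13
Adjusted monthly = $354.50 + $40.13 = $394.63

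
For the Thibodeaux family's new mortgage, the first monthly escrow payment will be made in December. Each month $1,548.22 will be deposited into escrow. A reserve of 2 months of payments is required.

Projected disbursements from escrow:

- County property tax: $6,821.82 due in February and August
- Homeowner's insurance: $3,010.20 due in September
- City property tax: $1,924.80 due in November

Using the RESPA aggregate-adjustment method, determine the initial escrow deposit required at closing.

Cushion = 2 × $1,548.22 = $3,096.44
Trial balance (start $0, +$1,548.22 each month, − disbursements):
  Dec: +$1,548.22 → $1,548.22
  Jan: +$1,548.22 → $3,096.44
  Feb: +$1,548.22 − $6,821.82 → -$2,177.16
  Mar: +$1,548.22 → -$628.94
  Apr: +$1,548.22 → $919.28
  May: +$1,548.22 → $2,467.50
  Jun: +$1,548.22 → $4,015.72
  Jul: +$1,548.22 → $5,563.94
  Aug: +$1,548.22 − $6,821.82 → $290.34
  Sep: +$1,548.22 − $3,010.20 → -$1,171.64
  Oct: +$1,548.22 → $376.58
  Nov: +$1,548.22 − $1,924.80 → $0.00
Lowest trial balance = -$2,177.16 (Feb)
Initial deposit = cushion − low point = $3,096.44 − (-$2,177.16) = $5,273.60

$5,273.60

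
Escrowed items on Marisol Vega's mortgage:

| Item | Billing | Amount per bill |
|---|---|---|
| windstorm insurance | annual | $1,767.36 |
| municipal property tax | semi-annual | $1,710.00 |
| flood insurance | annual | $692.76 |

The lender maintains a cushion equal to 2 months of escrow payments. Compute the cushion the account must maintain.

$980.02

Windstorm insurance — $1,767.36 annually
Municipal property tax — $1,710.00 × 2 = $3,420.00 annually
Flood insurance — $692.76 annually
Combined annual = $1,767.36 + $3,420.00 + $692.76 = $5,880.12
Per month = $5,880.12 ÷ 12 = $490.01
Cushion = 2 × $490.01 = $980.02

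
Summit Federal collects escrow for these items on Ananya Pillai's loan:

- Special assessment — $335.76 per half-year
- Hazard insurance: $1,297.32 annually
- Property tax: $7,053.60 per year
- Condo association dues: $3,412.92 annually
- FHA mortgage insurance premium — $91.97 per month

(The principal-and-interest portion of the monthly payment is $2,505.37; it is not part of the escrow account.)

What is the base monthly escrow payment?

Special assessment — $335.76 × 2 = $671.52
Hazard insurance — $1,297.32
Property tax — $7,053.60
Condo association dues — $3,412.92
FHA mortgage insurance premium — $91.97 × 12 = $1,103.64
Total annual escrow = $13,539.00
Monthly escrow = $13,539.00 ÷ 12 = $1,128.25

$1,128.25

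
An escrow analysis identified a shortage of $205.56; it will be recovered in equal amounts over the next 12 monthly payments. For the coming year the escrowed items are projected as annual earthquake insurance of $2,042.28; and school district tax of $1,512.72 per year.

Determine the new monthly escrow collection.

$313.38

Earthquake insurance = $2,042.28 annually
School district tax = $1,512.72 annually
Total per year = $3,555.00
Monthly escrow = $3,555.00 / 12 = $296.25
Shortage per month = $205.56 ÷ 12 = $17.13
New monthly escrow = $296.25 + $17.13 = $313.38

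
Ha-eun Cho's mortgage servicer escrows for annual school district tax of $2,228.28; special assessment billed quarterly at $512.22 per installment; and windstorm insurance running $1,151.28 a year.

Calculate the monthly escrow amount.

School district tax = $2,228.28/yr
Special assessment = $512.22 × 4 = $2,048.88/yr
Windstorm insurance = $1,151.28/yr
Annual escrow total = $5,428.44
Monthly = $5,428.44 / 12 = $452.37

$452.37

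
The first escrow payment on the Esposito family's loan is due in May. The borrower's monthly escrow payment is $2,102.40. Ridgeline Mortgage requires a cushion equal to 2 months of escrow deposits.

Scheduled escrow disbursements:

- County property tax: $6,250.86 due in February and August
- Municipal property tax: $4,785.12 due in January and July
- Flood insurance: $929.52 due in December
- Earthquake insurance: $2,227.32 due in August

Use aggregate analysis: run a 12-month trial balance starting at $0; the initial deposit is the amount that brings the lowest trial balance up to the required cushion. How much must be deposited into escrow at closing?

Cushion = 2 × $2,102.40 = $4,204.80
Trial balance (start $0, +$2,102.40 each month, − disbursements):
  May: +$2,102.40 → $2,102.40
  Jun: +$2,102.40 → $4,204.80
  Jul: +$2,102.40 − $4,785.12 → $1,522.08
  Aug: +$2,102.40 − $8,478.18 → -$4,853.70
  Sep: +$2,102.40 → -$2,751.30
  Oct: +$2,102.40 → -$648.90
  Nov: +$2,102.40 → $1,453.50
  Dec: +$2,102.40 − $929.52 → $2,626.38
  Jan: +$2,102.40 − $4,785.12 → -$56.34
  Feb: +$2,102.40 − $6,250.86 → -$4,204.80
  Mar: +$2,102.40 → -$2,102.40
  Apr: +$2,102.40 → $0.00
Lowest trial balance = -$4,853.70 (Aug)
Initial deposit = cushion − low point = $4,204.80 − (-$4,853.70) = $9,058.50

$9,058.50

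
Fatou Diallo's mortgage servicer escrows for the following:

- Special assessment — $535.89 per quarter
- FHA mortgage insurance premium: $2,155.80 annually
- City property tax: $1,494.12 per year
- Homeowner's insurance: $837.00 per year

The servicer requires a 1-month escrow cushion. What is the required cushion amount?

$552.54

Special assessment = $535.89 × 4 = $2,143.56 annually
FHA mortgage insurance premium = $2,155.80 annually
City property tax = $1,494.12 annually
Homeowner's insurance = $837.00 annually
Annual escrow total = $6,630.48
Monthly = $6,630.48 ÷ 12 = $552.54
Cushion = 1 × $552.54 = $552.54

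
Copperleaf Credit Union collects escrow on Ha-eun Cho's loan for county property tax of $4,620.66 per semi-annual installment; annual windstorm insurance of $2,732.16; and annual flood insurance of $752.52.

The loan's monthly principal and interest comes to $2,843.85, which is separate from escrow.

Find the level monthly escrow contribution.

$1,060.50

County property tax = $4,620.66 × 2 = $9,241.32
Windstorm insurance = $2,732.16
Flood insurance = $752.52
Annual escrow total = $12,726.00
Monthly escrow = $12,726.00 / 12 = $1,060.50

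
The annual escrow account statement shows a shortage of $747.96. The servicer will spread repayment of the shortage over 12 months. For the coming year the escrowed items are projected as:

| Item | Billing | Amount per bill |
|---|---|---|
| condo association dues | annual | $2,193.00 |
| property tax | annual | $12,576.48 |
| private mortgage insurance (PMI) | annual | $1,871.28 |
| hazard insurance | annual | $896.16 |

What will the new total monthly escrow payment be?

Condo association dues — $2,193.00
Property tax — $12,576.48
Private mortgage insurance (PMI) — $1,871.28
Hazard insurance — $896.16
Annual escrow total = $2,193.00 + $12,576.48 + $1,871.28 + $896.16 = $17,536.92
Monthly = $17,536.92 / 12 = $1,461.41
Monthly shortage recovery: $747.96 ÷ 12 = $62.33
Adjusted monthly = $1,461.41 + $62.33 = $1,523.74

$1,523.74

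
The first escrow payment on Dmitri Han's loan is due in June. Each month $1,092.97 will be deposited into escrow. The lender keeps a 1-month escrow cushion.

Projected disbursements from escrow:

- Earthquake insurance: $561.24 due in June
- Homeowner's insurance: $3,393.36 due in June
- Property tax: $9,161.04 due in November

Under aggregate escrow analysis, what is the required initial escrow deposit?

Cushion = 1 × $1,092.97 = $1,092.97
Trial balance (start $0, +$1,092.97 each month, − disbursements):
  Jun: +$1,092.97 − $3,954.60 → -$2,861.63
  Jul: +$1,092.97 → -$1,768.66
  Aug: +$1,092.97 → -$675.69
  Sep: +$1,092.97 → $417.28
  Oct: +$1,092.97 → $1,510.25
  Nov: +$1,092.97 − $9,161.04 → -$6,557.82
  Dec: +$1,092.97 → -$5,464.85
  Jan: +$1,092.97 → -$4,371.88
  Feb: +$1,092.97 → -$3,278.91
  Mar: +$1,092.97 → -$2,185.94
  Apr: +$1,092.97 → -$1,092.97
  May: +$1,092.97 → $0.00
Lowest trial balance = -$6,557.82 (Nov)
Initial deposit = cushion − low point = $1,092.97 − (-$6,557.82) = $7,650.79

$7,650.79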